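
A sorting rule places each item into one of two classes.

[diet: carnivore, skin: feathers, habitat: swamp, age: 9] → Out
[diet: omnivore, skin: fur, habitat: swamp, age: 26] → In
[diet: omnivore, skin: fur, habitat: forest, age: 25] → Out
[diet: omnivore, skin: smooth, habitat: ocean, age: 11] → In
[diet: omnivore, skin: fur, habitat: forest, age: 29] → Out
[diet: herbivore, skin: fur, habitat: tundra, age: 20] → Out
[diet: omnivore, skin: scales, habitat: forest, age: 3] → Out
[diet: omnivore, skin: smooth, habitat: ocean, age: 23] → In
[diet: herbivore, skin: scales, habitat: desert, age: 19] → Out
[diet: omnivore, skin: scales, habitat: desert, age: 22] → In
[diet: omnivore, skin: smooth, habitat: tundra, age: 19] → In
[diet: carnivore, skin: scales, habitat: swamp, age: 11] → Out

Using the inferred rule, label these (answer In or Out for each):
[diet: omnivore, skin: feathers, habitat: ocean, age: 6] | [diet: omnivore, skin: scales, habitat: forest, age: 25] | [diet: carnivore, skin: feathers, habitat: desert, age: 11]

The rule appears to be: habitat is not forest AND diet is omnivore.
[diet: omnivore, skin: feathers, habitat: ocean, age: 6]: habitat is ocean, diet is omnivore — passes, so In. [diet: omnivore, skin: scales, habitat: forest, age: 25]: habitat is forest, diet is omnivore — fails the rule, so Out. [diet: carnivore, skin: feathers, habitat: desert, age: 11]: habitat is desert, diet is carnivore — fails the rule, so Out.

In, Out, Out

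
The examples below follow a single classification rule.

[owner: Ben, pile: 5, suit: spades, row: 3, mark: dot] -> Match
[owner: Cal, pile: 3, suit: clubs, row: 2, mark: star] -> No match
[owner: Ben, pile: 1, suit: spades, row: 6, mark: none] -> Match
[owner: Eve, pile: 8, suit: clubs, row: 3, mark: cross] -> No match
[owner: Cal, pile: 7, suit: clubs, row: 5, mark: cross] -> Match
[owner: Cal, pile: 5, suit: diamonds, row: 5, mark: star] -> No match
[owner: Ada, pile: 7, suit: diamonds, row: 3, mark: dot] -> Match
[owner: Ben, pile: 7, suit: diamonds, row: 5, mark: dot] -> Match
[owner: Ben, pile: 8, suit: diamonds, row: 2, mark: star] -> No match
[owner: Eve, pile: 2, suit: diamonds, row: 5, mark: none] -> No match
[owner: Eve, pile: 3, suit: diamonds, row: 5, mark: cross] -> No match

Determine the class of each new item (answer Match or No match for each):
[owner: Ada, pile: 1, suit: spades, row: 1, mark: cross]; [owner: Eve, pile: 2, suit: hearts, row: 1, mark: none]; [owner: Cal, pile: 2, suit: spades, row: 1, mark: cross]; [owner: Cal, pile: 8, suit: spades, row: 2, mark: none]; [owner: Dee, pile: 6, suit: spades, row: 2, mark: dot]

The pattern is that an item is 'Match' exactly when: suit is spades OR pile = 7.
[owner: Ada, pile: 1, suit: spades, row: 1, mark: cross] — suit is spades, pile = 1, hence Match.
[owner: Eve, pile: 2, suit: hearts, row: 1, mark: none] — suit is hearts, pile = 2, hence No match.
[owner: Cal, pile: 2, suit: spades, row: 1, mark: cross] — suit is spades, pile = 2, hence Match.
[owner: Cal, pile: 8, suit: spades, row: 2, mark: none] — suit is spades, pile = 8, hence Match.
[owner: Dee, pile: 6, suit: spades, row: 2, mark: dot] — suit is spades, pile = 6, hence Match.

Match, No match, Match, Match, Match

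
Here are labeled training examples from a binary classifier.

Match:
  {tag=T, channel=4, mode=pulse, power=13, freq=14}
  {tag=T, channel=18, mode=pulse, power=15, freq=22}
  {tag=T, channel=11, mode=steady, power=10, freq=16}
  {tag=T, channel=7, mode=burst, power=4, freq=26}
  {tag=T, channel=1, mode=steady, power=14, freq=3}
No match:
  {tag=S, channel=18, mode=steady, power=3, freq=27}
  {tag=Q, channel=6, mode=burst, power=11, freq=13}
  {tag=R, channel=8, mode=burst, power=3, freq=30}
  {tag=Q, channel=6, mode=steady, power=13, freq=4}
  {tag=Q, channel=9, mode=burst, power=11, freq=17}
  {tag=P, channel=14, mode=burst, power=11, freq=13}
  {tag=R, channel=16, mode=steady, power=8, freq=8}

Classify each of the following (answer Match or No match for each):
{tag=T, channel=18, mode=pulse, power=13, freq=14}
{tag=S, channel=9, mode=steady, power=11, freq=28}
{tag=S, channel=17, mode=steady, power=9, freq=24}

Match, No match, No match

Every 'Match' example satisfies: tag is T. None of the 'No match' examples do.
{tag=T, channel=18, mode=pulse, power=13, freq=14}: tag is T — matches, so Match.
{tag=S, channel=9, mode=steady, power=11, freq=28}: tag is S — fails this test, so No match.
{tag=S, channel=17, mode=steady, power=9, freq=24}: tag is S — fails this test, so No match.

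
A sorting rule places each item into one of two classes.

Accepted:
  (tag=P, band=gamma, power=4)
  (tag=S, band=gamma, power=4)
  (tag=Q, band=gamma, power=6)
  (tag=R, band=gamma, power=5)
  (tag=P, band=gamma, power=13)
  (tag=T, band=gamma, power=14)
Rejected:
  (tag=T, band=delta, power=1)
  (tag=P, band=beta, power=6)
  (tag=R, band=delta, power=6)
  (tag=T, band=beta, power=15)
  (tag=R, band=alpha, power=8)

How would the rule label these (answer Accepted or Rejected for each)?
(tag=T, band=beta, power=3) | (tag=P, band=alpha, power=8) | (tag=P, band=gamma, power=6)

Looking at the examples, the only property every 'Accepted' case has and every 'Rejected' case lacks is: band is gamma.
(tag=T, band=beta, power=3): Rejected (band is beta). (tag=P, band=alpha, power=8): Rejected (band is alpha). (tag=P, band=gamma, power=6): Accepted (band is gamma).

Rejected, Rejected, Accepted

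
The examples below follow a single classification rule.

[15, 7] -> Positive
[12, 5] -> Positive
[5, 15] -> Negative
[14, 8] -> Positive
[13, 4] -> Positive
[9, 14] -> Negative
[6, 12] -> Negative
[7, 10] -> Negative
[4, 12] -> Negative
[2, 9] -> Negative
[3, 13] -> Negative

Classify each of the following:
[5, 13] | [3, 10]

The simplest hypothesis consistent with all the labels is: first > second.
Negative: [5, 13], since 5 < 13. Negative: [3, 10], since 3 < 10.

Negative, Negative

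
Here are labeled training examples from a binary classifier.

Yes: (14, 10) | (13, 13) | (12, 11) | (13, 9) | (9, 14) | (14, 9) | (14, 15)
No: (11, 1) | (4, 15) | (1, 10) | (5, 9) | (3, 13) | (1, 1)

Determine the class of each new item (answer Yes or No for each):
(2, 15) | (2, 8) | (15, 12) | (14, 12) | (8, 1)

No, No, Yes, Yes, No

The common property of the 'Yes' items is: sum ≥ 22. No 'No' item has it.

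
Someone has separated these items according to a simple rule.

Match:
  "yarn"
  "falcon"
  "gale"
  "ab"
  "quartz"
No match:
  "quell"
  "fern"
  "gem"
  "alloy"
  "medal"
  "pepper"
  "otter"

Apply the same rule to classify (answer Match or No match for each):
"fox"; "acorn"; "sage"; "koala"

A rule that fits every label: even length AND contains 'a' — true of each 'Match' example, false of each 'No match' one.

No match, No match, Match, No match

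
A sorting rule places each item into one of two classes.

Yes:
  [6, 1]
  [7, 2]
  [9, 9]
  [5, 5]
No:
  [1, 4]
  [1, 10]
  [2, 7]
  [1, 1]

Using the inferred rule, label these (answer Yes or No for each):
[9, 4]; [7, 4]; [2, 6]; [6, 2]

Yes, Yes, No, Yes

The classifier is using: first ≥ 4.
[9, 4] — first 9, hence Yes. [7, 4] — first 7, hence Yes. [2, 6] — first 2, hence No. [6, 2] — first 6, hence Yes.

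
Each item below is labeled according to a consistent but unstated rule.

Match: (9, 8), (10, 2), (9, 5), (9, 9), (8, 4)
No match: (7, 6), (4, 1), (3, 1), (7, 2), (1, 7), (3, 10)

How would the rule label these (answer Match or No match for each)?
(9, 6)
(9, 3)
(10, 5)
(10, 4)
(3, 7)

Match, Match, Match, Match, No match

The pattern is that an item is 'Match' exactly when: first ≥ 8.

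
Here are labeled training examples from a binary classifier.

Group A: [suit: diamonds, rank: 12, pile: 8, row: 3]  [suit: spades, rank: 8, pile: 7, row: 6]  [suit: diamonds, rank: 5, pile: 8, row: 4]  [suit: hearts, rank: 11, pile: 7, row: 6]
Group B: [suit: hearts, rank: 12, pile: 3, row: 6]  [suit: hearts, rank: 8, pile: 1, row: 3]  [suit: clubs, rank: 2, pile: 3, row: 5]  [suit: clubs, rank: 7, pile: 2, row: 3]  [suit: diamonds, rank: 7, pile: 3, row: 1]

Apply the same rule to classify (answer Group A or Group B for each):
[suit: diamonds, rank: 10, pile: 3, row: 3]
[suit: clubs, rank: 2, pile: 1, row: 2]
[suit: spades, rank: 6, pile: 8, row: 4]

Group B, Group B, Group A

The pattern is that an item is 'Group A' exactly when: pile ≥ 7.
[suit: diamonds, rank: 10, pile: 3, row: 3]: pile = 3 — lacks this property, so Group B. [suit: clubs, rank: 2, pile: 1, row: 2]: pile = 1 — lacks this property, so Group B. [suit: spades, rank: 6, pile: 8, row: 4]: pile = 8 — has this property, so Group A.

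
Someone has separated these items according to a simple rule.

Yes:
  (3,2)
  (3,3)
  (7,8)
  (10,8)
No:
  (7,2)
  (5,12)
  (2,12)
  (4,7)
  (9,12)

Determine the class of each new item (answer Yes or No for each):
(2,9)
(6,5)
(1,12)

The distinguishing property — |first − second| ≤ 2 — holds for all the 'Yes' cases and none of the 'No' cases.

No, Yes, No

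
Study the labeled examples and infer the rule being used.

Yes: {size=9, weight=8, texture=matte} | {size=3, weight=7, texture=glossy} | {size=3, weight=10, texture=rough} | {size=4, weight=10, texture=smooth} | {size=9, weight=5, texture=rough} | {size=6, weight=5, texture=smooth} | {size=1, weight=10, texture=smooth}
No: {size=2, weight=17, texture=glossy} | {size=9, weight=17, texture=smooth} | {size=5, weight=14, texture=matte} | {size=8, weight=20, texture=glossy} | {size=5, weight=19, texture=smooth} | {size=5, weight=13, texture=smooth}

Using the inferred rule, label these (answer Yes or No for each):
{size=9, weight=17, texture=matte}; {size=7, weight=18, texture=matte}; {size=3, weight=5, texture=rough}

No, No, Yes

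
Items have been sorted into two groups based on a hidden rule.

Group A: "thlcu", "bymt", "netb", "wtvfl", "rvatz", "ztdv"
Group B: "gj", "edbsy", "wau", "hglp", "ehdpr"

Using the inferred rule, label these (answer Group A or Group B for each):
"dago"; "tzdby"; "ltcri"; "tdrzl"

Group B, Group A, Group A, Group A

Looking at the examples, the only property every 'Group A' case has and every 'Group B' case lacks is: contains 't'.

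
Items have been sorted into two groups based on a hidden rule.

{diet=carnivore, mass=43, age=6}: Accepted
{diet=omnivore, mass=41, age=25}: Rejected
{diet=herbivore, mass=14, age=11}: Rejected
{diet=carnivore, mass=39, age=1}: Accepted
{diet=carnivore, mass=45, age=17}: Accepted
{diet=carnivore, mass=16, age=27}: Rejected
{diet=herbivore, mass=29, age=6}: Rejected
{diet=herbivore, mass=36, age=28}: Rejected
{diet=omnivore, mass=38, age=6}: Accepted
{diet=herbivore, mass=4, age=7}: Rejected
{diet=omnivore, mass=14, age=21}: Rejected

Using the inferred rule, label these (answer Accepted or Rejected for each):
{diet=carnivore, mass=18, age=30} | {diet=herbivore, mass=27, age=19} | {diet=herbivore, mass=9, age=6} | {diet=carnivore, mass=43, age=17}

Rule: age ≤ 17 AND mass ≥ 36. This holds for each 'Accepted' example and fails for each 'Rejected' one.
{diet=carnivore, mass=18, age=30} — age = 30, mass = 18, hence Rejected.
{diet=herbivore, mass=27, age=19} — age = 19, mass = 27, hence Rejected.
{diet=herbivore, mass=9, age=6} — age = 6, mass = 9, hence Rejected.
{diet=carnivore, mass=43, age=17} — age = 17, mass = 43, hence Accepted.

Rejected, Rejected, Rejected, Accepted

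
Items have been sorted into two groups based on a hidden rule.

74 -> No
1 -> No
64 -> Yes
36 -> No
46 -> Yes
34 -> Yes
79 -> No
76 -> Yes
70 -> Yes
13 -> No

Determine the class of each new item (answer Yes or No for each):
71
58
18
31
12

No, Yes, No, No, No

The classifier is using: ≡ 4 (mod 6).
71 → 71 mod 6 = 5 → No. 58 → 58 mod 6 = 4 → Yes. 18 → 18 mod 6 = 0 → No. 31 → 31 mod 6 = 1 → No. 12 → 12 mod 6 = 0 → No.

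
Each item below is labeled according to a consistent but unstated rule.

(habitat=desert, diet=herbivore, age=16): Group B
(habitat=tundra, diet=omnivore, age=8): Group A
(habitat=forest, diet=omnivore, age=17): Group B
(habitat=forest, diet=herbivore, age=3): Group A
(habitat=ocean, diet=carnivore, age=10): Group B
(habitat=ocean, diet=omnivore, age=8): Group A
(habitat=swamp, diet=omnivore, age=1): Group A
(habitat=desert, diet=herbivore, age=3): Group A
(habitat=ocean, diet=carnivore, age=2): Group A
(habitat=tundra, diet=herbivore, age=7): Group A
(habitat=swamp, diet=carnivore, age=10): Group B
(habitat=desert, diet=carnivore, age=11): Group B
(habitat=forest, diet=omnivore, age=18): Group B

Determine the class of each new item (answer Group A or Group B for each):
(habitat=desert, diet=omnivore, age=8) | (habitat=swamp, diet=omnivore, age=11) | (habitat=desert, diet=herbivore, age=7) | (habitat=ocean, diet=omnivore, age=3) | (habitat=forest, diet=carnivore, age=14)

Group A, Group B, Group A, Group A, Group B

The simplest hypothesis consistent with all the labels is: age ≤ 8.
(habitat=desert, diet=omnivore, age=8) — age = 8, hence Group A.
(habitat=swamp, diet=omnivore, age=11) — age = 11, hence Group B.
(habitat=desert, diet=herbivore, age=7) — age = 7, hence Group A.
(habitat=ocean, diet=omnivore, age=3) — age = 3, hence Group A.
(habitat=forest, diet=carnivore, age=14) — age = 14, hence Group B.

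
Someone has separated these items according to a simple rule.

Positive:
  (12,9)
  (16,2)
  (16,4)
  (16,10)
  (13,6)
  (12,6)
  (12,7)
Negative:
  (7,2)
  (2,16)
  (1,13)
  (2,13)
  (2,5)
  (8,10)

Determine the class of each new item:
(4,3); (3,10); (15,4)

Negative, Negative, Positive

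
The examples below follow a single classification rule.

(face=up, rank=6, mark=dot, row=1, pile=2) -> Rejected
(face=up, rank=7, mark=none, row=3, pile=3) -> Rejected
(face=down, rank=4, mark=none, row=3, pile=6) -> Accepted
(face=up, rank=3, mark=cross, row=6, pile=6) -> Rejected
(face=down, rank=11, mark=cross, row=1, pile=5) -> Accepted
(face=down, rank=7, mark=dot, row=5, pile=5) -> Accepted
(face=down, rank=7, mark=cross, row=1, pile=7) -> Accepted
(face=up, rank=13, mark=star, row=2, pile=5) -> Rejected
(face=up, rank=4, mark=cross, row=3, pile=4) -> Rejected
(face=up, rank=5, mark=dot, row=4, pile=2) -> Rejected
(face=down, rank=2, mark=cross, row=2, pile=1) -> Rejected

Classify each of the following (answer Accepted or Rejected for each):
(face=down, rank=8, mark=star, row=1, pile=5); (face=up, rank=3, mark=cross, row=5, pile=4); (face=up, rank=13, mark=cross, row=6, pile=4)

Accepted, Rejected, Rejected

A rule that fits every label: face is down AND pile ≥ 2 — true of each 'Accepted' example, false of each 'Rejected' one.
(face=down, rank=8, mark=star, row=1, pile=5) — face is down, pile = 5, hence Accepted.
(face=up, rank=3, mark=cross, row=5, pile=4) — face is up, pile = 4, hence Rejected.
(face=up, rank=13, mark=cross, row=6, pile=4) — face is up, pile = 4, hence Rejected.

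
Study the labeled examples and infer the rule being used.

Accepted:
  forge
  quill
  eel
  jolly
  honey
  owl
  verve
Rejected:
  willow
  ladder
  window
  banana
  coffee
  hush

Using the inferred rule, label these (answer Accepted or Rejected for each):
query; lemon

Accepted, Accepted

'Accepted' ⟺ odd length.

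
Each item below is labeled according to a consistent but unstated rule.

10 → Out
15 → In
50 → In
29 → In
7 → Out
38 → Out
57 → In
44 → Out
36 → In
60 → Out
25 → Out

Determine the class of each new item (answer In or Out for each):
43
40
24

In, Out, Out

Every 'In' example satisfies: ≡ 1 (mod 7). None of the 'Out' examples do.
In: 43, since 43 mod 7 = 1. Out: 40, since 40 mod 7 = 5. Out: 24, since 24 mod 7 = 3.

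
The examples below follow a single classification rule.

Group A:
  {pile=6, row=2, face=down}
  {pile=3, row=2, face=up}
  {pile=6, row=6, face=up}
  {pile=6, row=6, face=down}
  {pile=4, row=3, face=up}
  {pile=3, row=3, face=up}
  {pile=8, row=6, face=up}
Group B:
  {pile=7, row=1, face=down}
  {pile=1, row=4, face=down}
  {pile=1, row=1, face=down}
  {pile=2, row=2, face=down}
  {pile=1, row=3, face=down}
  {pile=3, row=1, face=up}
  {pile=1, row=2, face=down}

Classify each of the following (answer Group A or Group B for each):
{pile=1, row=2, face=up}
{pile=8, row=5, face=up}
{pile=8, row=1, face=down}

The classifier is using: row ≥ 2 AND pile ≥ 3.

Group B, Group A, Group B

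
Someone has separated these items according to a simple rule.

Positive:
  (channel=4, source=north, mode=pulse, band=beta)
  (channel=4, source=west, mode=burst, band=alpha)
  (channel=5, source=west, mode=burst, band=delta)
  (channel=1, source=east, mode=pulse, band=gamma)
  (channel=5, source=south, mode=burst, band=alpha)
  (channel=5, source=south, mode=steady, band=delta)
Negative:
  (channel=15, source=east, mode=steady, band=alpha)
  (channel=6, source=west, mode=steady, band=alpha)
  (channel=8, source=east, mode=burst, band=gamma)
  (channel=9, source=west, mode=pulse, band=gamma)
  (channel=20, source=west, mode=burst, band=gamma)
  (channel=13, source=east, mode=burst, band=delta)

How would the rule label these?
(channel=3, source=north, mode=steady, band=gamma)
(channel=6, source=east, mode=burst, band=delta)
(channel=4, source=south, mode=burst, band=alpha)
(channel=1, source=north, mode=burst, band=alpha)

Positive, Negative, Positive, Positive

A rule that fits every label: channel ≤ 5 — true of each 'Positive' example, false of each 'Negative' one.
(channel=3, source=north, mode=steady, band=gamma): Positive (channel = 3).
(channel=6, source=east, mode=burst, band=delta): Negative (channel = 6).
(channel=4, source=south, mode=burst, band=alpha): Positive (channel = 4).
(channel=1, source=north, mode=burst, band=alpha): Positive (channel = 1).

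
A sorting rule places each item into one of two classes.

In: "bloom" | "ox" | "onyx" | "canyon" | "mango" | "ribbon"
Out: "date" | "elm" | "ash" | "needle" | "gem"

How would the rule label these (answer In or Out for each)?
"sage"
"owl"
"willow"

Comparing the two groups points to one rule — contains 'o'.
"sage": no 'o' — fails this test, so Out. "owl": has 'o' — fits, so In. "willow": has 'o' — fits, so In.

Out, In, In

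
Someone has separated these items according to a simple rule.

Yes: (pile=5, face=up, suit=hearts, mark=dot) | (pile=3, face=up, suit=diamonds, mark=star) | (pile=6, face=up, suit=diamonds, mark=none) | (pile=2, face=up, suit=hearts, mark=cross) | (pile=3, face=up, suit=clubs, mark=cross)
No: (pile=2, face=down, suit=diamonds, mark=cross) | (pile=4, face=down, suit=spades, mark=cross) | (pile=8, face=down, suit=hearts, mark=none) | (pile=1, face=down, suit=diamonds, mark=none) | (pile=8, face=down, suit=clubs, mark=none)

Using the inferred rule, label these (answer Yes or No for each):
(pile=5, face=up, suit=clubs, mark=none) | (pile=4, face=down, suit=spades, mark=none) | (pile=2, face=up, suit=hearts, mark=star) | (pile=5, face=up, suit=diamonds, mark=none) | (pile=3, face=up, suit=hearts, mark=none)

Yes, No, Yes, Yes, Yes

Checking candidate rules against both groups, what survives is: face is up.
(pile=5, face=up, suit=clubs, mark=none) — face is up, hence Yes.
(pile=4, face=down, suit=spades, mark=none) — face is down, hence No.
(pile=2, face=up, suit=hearts, mark=star) — face is up, hence Yes.
(pile=5, face=up, suit=diamonds, mark=none) — face is up, hence Yes.
(pile=3, face=up, suit=hearts, mark=none) — face is up, hence Yes.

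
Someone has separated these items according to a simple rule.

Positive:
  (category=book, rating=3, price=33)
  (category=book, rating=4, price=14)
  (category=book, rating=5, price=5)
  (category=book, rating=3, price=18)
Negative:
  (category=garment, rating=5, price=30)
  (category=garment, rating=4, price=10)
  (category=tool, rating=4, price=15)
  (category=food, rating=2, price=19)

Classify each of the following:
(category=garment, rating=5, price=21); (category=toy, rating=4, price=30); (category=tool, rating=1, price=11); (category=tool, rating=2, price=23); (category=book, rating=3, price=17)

Negative, Negative, Negative, Negative, Positive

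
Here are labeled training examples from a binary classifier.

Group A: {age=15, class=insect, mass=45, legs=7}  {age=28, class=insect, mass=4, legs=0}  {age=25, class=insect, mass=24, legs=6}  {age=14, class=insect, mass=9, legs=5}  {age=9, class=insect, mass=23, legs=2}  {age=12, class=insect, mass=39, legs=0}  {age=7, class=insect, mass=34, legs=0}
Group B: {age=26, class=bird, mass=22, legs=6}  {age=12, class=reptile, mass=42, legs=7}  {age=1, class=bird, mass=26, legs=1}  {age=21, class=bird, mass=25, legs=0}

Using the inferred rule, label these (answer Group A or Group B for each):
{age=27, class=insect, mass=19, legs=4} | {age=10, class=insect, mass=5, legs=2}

'Group A' ⟺ class is insect.
{age=27, class=insect, mass=19, legs=4} — class is insect, hence Group A. {age=10, class=insect, mass=5, legs=2} — class is insect, hence Group A.

Group A, Group A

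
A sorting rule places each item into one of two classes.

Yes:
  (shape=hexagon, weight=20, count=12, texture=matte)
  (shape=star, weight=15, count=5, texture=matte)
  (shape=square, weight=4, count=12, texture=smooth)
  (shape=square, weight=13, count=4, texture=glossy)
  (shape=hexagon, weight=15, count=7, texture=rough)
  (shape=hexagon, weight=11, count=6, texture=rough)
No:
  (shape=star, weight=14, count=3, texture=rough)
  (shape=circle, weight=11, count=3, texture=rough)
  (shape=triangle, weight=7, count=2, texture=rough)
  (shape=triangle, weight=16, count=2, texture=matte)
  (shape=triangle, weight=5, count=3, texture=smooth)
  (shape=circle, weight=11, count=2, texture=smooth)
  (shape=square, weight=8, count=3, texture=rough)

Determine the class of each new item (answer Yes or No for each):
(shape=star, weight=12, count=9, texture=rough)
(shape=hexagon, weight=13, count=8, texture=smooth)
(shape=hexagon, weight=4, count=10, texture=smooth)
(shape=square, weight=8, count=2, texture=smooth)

Yes, Yes, Yes, No

The pattern is that an item is 'Yes' exactly when: count ≥ 4.
(shape=star, weight=12, count=9, texture=rough): Yes (count = 9).
(shape=hexagon, weight=13, count=8, texture=smooth): Yes (count = 8).
(shape=hexagon, weight=4, count=10, texture=smooth): Yes (count = 10).
(shape=square, weight=8, count=2, texture=smooth): No (count = 2).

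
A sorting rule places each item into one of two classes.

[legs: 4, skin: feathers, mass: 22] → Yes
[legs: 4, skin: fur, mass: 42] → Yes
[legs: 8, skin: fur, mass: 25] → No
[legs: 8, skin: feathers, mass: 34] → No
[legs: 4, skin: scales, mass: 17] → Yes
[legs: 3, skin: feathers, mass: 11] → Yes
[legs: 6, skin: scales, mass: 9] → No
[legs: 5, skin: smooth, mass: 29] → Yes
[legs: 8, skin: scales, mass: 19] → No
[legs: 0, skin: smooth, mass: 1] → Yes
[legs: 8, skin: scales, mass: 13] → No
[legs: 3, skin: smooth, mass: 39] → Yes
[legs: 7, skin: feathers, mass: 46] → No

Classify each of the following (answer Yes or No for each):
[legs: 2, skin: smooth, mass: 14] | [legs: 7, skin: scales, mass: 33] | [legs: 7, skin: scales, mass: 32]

Yes, No, No

Rule: legs ≤ 5. This holds for each 'Yes' example and fails for each 'No' one.
[legs: 2, skin: smooth, mass: 14]: legs = 2, meets the rule → Yes.
[legs: 7, skin: scales, mass: 33]: legs = 7, doesn't qualify → No.
[legs: 7, skin: scales, mass: 32]: legs = 7, doesn't qualify → No.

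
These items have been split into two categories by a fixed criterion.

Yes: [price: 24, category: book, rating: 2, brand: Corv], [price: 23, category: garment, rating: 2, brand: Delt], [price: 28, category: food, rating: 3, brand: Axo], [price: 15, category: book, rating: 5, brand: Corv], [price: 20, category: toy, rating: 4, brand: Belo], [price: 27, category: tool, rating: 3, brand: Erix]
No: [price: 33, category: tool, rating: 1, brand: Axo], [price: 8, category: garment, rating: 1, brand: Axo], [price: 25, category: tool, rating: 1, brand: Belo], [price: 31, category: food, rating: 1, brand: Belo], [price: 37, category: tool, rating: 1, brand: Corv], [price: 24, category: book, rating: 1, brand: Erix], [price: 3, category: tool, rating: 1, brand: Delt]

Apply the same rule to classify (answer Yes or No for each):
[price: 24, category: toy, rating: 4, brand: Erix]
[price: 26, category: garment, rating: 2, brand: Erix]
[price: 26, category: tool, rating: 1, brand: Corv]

Yes, Yes, No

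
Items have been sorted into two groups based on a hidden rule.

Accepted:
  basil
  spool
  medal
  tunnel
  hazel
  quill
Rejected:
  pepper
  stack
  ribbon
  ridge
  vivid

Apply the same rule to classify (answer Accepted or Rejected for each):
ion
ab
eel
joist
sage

Rejected, Rejected, Accepted, Rejected, Rejected

All 'Accepted' examples share one property — contains 'l' — and every 'Rejected' example lacks it.
ion → no 'l' → Rejected. ab → no 'l' → Rejected. eel → has 'l' → Accepted. joist → no 'l' → Rejected. sage → no 'l' → Rejected.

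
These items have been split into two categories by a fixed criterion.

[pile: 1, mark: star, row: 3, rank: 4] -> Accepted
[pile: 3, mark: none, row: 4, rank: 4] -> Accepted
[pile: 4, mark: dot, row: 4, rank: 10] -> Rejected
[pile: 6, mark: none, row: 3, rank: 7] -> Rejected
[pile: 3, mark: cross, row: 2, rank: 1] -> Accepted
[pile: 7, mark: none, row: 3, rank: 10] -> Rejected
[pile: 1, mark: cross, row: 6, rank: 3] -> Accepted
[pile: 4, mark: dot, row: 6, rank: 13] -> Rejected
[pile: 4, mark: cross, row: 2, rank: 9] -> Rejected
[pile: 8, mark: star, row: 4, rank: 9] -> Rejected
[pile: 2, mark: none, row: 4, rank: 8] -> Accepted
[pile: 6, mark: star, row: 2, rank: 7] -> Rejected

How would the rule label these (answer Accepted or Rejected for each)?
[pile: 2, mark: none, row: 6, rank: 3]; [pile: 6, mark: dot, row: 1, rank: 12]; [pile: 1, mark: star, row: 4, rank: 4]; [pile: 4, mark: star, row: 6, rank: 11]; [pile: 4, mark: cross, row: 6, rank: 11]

Accepted, Rejected, Accepted, Rejected, Rejected

One predicate separates the groups cleanly: pile ≤ 3.
[pile: 2, mark: none, row: 6, rank: 3] → pile = 2 → Accepted.
[pile: 6, mark: dot, row: 1, rank: 12] → pile = 6 → Rejected.
[pile: 1, mark: star, row: 4, rank: 4] → pile = 1 → Accepted.
[pile: 4, mark: star, row: 6, rank: 11] → pile = 4 → Rejected.
[pile: 4, mark: cross, row: 6, rank: 11] → pile = 4 → Rejected.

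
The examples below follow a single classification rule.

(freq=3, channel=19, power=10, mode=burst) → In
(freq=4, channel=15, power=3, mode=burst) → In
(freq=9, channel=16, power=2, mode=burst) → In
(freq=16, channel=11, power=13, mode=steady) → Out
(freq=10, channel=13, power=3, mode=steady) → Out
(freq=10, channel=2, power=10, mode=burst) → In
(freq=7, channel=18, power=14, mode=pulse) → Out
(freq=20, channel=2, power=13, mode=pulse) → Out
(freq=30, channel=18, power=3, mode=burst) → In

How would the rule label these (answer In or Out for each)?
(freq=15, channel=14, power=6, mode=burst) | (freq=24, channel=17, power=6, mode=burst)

Every 'In' example satisfies: mode is burst. None of the 'Out' examples do.

In, In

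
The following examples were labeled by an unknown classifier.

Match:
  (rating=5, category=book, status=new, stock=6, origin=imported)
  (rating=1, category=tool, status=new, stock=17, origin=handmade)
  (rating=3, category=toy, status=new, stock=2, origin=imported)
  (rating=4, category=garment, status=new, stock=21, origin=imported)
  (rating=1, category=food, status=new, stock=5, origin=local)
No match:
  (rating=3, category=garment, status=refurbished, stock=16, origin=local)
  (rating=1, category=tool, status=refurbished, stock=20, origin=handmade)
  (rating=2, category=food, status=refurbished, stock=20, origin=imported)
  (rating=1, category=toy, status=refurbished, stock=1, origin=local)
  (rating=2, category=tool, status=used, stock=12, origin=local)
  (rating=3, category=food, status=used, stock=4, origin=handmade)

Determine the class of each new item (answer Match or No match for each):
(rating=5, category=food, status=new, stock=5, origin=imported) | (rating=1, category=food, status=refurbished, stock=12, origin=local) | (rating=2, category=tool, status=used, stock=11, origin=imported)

Match, No match, No match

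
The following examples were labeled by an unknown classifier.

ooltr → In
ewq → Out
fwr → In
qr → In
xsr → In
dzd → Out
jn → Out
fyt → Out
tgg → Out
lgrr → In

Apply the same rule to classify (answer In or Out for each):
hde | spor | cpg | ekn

Out, In, Out, Out

'In' ⟺ contains 'r'.
Out: hde, since no 'r'.
In: spor, since has 'r'.
Out: cpg, since no 'r'.
Out: ekn, since no 'r'.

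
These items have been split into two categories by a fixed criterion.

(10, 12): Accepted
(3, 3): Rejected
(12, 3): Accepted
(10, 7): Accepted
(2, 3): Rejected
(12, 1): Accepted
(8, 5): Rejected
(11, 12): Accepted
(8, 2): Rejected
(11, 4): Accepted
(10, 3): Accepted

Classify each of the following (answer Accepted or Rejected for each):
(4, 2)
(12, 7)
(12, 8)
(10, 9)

Rejected, Accepted, Accepted, Accepted

The pattern is that an item is 'Accepted' exactly when: first ≥ 10.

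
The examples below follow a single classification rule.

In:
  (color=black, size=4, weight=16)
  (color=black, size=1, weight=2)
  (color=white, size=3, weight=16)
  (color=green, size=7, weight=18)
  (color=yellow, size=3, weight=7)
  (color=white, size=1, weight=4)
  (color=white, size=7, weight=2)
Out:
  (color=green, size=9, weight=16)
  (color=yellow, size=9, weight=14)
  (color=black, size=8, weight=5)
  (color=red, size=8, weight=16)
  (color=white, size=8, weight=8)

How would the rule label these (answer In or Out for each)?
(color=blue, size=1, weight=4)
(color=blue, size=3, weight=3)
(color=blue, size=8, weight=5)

Rule: size ≤ 7. This holds for each 'In' example and fails for each 'Out' one.
(color=blue, size=1, weight=4) — size = 1, hence In.
(color=blue, size=3, weight=3) — size = 3, hence In.
(color=blue, size=8, weight=5) — size = 8, hence Out.

In, In, Out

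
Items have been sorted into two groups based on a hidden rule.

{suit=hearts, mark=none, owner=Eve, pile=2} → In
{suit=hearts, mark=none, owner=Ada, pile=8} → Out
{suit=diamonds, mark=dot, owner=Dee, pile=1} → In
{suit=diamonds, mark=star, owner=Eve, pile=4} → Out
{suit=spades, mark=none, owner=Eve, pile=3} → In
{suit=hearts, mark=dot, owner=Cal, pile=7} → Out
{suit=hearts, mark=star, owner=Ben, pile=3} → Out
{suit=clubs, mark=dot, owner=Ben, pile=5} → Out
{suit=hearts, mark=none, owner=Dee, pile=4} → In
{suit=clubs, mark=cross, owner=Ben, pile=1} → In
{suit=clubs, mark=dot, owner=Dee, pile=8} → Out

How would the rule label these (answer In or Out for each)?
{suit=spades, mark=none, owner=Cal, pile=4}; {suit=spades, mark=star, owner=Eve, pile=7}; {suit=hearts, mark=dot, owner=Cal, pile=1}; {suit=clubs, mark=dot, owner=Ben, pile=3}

The distinguishing property — mark is not star AND pile ≤ 4 — holds for all the 'In' cases and none of the 'Out' cases.

In, Out, In, In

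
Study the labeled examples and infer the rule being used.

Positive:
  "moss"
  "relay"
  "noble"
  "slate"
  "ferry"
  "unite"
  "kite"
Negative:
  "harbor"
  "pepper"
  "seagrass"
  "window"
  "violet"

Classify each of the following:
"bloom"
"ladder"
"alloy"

Positive, Negative, Positive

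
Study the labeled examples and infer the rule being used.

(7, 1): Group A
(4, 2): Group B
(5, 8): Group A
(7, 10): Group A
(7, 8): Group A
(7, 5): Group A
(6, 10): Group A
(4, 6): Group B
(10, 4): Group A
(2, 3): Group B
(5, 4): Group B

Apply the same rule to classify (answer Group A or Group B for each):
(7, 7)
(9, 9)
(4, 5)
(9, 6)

Group A, Group A, Group B, Group A

All 'Group A' examples share one property — max ≥ 7 — and every 'Group B' example lacks it.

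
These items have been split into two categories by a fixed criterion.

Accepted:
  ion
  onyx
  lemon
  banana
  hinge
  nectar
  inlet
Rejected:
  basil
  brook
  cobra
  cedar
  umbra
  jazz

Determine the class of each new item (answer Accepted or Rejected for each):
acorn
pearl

The common property of the 'Accepted' items is: contains 'n'. No 'Rejected' item has it.
acorn → has 'n' → Accepted. pearl → no 'n' → Rejected.

Accepted, Rejected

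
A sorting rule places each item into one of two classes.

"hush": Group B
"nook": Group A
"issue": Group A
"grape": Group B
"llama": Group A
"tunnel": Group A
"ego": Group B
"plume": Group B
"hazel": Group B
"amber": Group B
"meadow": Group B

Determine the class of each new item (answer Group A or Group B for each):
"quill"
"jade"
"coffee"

One predicate separates the groups cleanly: has a double letter.

Group A, Group B, Group A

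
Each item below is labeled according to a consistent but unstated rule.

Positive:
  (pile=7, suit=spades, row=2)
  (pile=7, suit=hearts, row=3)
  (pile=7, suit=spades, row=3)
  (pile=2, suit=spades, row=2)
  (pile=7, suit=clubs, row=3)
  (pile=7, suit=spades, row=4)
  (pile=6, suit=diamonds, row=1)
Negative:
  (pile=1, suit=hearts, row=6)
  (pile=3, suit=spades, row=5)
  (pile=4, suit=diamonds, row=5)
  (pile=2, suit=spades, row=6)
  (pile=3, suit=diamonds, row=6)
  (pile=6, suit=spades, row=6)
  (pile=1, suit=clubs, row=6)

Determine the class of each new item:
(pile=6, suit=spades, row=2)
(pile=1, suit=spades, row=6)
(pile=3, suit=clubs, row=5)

Positive, Negative, Negative

'Positive' ⟺ row ≤ 4.
(pile=6, suit=spades, row=2): Positive (row = 2).
(pile=1, suit=spades, row=6): Negative (row = 6).
(pile=3, suit=clubs, row=5): Negative (row = 5).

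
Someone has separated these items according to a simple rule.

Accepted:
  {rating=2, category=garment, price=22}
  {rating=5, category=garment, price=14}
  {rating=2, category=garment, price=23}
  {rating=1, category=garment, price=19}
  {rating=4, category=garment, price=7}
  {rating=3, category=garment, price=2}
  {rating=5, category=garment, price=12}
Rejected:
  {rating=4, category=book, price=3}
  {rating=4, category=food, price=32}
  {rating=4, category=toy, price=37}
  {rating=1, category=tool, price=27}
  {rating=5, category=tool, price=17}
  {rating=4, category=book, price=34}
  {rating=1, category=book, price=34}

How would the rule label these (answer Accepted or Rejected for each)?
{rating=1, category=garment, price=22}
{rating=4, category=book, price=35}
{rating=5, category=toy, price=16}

The common property of the 'Accepted' items is: category is garment. No 'Rejected' item has it.
{rating=1, category=garment, price=22}: category is garment, qualifies → Accepted.
{rating=4, category=book, price=35}: category is book, lacks this property → Rejected.
{rating=5, category=toy, price=16}: category is toy, lacks this property → Rejected.

Accepted, Rejected, Rejected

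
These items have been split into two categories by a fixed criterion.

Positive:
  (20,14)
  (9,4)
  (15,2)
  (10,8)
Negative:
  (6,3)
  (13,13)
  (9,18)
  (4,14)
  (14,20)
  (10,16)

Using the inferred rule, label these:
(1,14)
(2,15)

Every 'Positive' example satisfies: first > second AND second is even. None of the 'Negative' examples do.
(1,14): Negative (1 < 14, second 14).
(2,15): Negative (2 < 15, second 15).

Negative, Negative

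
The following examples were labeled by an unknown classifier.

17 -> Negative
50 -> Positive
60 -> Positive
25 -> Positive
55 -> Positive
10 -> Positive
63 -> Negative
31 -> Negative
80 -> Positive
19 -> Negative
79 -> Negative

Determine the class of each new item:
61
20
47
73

Rule: multiple of 5. This holds for each 'Positive' example and fails for each 'Negative' one.
61: Negative (61 = 5·12 + 1).
20: Positive (20 = 5·4).
47: Negative (47 = 5·9 + 2).
73: Negative (73 = 5·14 + 3).

Negative, Positive, Negative, Negative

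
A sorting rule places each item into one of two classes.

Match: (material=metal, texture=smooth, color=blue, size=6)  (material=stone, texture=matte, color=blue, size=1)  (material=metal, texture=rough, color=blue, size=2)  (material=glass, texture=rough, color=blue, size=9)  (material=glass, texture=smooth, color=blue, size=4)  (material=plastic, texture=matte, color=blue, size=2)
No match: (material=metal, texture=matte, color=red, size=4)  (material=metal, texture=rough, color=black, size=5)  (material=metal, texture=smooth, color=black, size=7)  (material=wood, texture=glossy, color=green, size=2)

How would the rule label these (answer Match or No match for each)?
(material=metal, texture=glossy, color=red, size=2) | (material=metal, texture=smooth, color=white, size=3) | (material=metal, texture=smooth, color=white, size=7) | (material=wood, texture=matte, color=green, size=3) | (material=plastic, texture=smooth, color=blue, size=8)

No match, No match, No match, No match, Match

The pattern is that an item is 'Match' exactly when: color is blue.
(material=metal, texture=glossy, color=red, size=2): color is red — fails this test, so No match.
(material=metal, texture=smooth, color=white, size=3): color is white — fails this test, so No match.
(material=metal, texture=smooth, color=white, size=7): color is white — fails this test, so No match.
(material=wood, texture=matte, color=green, size=3): color is green — fails this test, so No match.
(material=plastic, texture=smooth, color=blue, size=8): color is blue — passes, so Match.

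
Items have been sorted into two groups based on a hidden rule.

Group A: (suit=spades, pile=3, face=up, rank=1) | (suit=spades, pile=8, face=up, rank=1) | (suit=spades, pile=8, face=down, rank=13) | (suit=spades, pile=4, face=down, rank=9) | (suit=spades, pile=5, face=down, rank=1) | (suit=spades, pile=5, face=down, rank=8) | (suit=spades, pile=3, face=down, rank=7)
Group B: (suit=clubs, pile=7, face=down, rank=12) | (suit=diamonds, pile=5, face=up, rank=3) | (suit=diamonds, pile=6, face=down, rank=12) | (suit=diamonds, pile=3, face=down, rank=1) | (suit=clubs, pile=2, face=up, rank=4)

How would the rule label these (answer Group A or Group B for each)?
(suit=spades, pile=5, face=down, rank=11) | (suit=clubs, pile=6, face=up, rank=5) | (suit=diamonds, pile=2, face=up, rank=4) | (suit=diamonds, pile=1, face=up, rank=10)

Group A, Group B, Group B, Group B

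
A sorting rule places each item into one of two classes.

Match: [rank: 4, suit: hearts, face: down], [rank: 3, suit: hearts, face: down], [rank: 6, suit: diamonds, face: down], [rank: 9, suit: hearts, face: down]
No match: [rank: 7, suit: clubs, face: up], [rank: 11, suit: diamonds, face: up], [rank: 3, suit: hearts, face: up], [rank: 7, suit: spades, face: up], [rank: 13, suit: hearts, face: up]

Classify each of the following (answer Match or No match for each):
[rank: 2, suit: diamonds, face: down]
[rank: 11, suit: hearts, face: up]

The pattern is that an item is 'Match' exactly when: face is down.
[rank: 2, suit: diamonds, face: down] — face is down, hence Match.
[rank: 11, suit: hearts, face: up] — face is up, hence No match.

Match, No match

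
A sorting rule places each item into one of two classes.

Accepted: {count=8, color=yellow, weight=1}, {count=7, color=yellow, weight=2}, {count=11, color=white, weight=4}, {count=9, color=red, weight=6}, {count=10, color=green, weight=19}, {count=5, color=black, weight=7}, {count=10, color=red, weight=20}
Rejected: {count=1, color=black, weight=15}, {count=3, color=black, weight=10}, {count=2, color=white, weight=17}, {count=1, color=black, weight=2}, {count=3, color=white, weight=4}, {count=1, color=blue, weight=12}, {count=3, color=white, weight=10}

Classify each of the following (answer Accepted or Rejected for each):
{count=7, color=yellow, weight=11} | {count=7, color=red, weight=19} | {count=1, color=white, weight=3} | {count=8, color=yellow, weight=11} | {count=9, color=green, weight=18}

Accepted, Accepted, Rejected, Accepted, Accepted

Every 'Accepted' example satisfies: count ≥ 5. None of the 'Rejected' examples do.
Accepted: {count=7, color=yellow, weight=11}, since count = 7.
Accepted: {count=7, color=red, weight=19}, since count = 7.
Rejected: {count=1, color=white, weight=3}, since count = 1.
Accepted: {count=8, color=yellow, weight=11}, since count = 8.
Accepted: {count=9, color=green, weight=18}, since count = 9.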